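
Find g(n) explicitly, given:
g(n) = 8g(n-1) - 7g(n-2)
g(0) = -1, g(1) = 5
Characteristic equation: x² - 8x + 7 = 0, which factors as (x - (1))(x - (7)) = 0.
Roots r₁ = 1, r₂ = 7 (distinct).
General solution: g(n) = A·(1)^n + B·(7)^n.
From g(0) = -1: A + B = -1.
From g(1) = 5: A + 7B = 5.
Solving: A = -2, B = 1.
So g(n) = 7^{n} - 2.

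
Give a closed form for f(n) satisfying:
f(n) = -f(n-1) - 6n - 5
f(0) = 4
First-order linear with linear forcing.
Homogeneous solution: f_h(n) = A·(-1)^n.
Try particular f_p(n) = pn + q. Substituting:
  pn + q = -(p(n-1) + q) - 6n - 5.
Matching the n-coefficient: p = -p - 6 ⇒ p = -3.
Matching constants: q = p - q - 5 ⇒ q = -4.
General: f(n) = A·(-1)^n - 3 n - 4.
Apply f(0) = 4: A - 4 = 4 ⇒ A = 8.
So f(n) = 8 \left(-1\right)^{n} - 3 n - 4.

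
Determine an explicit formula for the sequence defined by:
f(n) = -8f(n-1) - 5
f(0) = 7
First-order linear non-homogeneous.
Homogeneous solution: f_h(n) = A·(-8)^n.
Try constant particular solution f_p = K: K = -8K - 5 ⇒ K = - \frac{5}{9}.
General: f(n) = A·(-8)^n - \frac{5}{9}.
Apply f(0) = 7: A - \frac{5}{9} = 7 ⇒ A = \frac{68}{9}.
So f(n) = \frac{68 \left(-8\right)^{n}}{9} - \frac{5}{9}.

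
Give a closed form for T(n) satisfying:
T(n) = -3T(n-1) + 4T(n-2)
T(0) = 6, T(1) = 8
Characteristic equation: x² + 3x - 4 = 0, which factors as (x - (1))(x - (-4)) = 0.
Roots r₁ = 1, r₂ = -4 (distinct).
General solution: T(n) = A·(1)^n + B·(-4)^n.
From T(0) = 6: A + B = 6.
From T(1) = 8: A - 4B = 8.
Solving: A = \frac{32}{5}, B = - \frac{2}{5}.
So T(n) = \frac{32}{5} - \frac{2 \left(-4\right)^{n}}{5}.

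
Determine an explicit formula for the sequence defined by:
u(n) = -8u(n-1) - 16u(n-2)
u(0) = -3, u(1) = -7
Characteristic equation: x² + 8x + 16 = 0, which is (x - (-4))².
Repeated root r = -4.
General solution: u(n) = (A + Bn)·(-4)^n.
From u(0) = -3: A = -3.
From u(1) = -7: (A + B)·(-4) = -7 ⇒ B = \frac{19}{4}.
So u(n) = \left(\frac{19 n}{4} - 3\right) \cdot (-4)^n.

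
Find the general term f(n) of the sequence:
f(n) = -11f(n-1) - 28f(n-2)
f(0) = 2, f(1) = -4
Characteristic equation: x² + 11x + 28 = 0, which factors as (x - (-7))(x - (-4)) = 0.
Roots r₁ = -7, r₂ = -4 (distinct).
General solution: f(n) = A·(-7)^n + B·(-4)^n.
From f(0) = 2: A + B = 2.
From f(1) = -4: -7A - 4B = -4.
Solving: A = - \frac{4}{3}, B = \frac{10}{3}.
So f(n) = \frac{10 \left(-4\right)^{n}}{3} - \frac{4 \left(-7\right)^{n}}{3}.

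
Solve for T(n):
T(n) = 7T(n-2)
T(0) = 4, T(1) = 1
Characteristic equation: x² - 7 = 0.
Discriminant Δ = (0)² + 4·(7) = 28.
Roots r₁,₂ = (0 ± √28)/2, so r₁ = \sqrt{7}, r₂ = - \sqrt{7}.
General solution: T(n) = A·r₁^n + B·r₂^n.
From the initial conditions, A + B = 4 and r₁A + r₂B = 1.
Since r₁ - r₂ = √28: A = (1 - (4)r₂)/√28 = \frac{\sqrt{7}}{14} + 2, and B = 4 - A = 2 - \frac{\sqrt{7}}{14}.
So T(n) = \left(\frac{\sqrt{7}}{14} + 2\right)\left(\sqrt{7}\right)^n + \left(2 - \frac{\sqrt{7}}{14}\right)\left(- \sqrt{7}\right)^n.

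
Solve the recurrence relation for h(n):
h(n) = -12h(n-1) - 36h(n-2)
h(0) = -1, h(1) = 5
Characteristic equation: x² + 12x + 36 = 0, which is (x - (-6))².
Repeated root r = -6.
General solution: h(n) = (A + Bn)·(-6)^n.
From h(0) = -1: A = -1.
From h(1) = 5: (A + B)·(-6) = 5 ⇒ B = \frac{1}{6}.
So h(n) = \left(\frac{n}{6} - 1\right) \cdot (-6)^n.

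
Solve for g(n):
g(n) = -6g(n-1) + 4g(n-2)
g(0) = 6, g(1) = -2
Characteristic equation: x² + 6x - 4 = 0.
Discriminant Δ = (-6)² + 4·(4) = 52.
Roots r₁,₂ = (-6 ± √52)/2, so r₁ = -3 + \sqrt{13}, r₂ = - \sqrt{13} - 3.
General solution: g(n) = A·r₁^n + B·r₂^n.
From the initial conditions, A + B = 6 and r₁A + r₂B = -2.
Since r₁ - r₂ = √52: A = (-2 - (6)r₂)/√52 = \frac{8 \sqrt{13}}{13} + 3, and B = 6 - A = 3 - \frac{8 \sqrt{13}}{13}.
So g(n) = \left(\frac{8 \sqrt{13}}{13} + 3\right)\left(-3 + \sqrt{13}\right)^n + \left(3 - \frac{8 \sqrt{13}}{13}\right)\left(- \sqrt{13} - 3\right)^n.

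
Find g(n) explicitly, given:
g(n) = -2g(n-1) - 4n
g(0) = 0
First-order linear with linear forcing.
Homogeneous solution: g_h(n) = A·(-2)^n.
Try particular g_p(n) = pn + q. Substituting:
  pn + q = -2(p(n-1) + q) - 4n.
Matching the n-coefficient: p = -2p - 4 ⇒ p = - \frac{4}{3}.
Matching constants: q = 2p - 2q ⇒ q = - \frac{8}{9}.
General: g(n) = A·(-2)^n - \frac{4 n}{3} - \frac{8}{9}.
Apply g(0) = 0: A - \frac{8}{9} = 0 ⇒ A = \frac{8}{9}.
So g(n) = \frac{8 \left(-2\right)^{n}}{9} - \frac{4 n}{3} - \frac{8}{9}.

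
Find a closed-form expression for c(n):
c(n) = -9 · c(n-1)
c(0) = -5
Pure geometric recurrence with ratio -9.
By induction c(n) = c(0) · (-9)^n = - 5 \left(-9\right)^{n}.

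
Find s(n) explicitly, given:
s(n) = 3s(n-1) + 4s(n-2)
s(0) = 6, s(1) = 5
Characteristic equation: x² - 3x - 4 = 0, which factors as (x - (-1))(x - (4)) = 0.
Roots r₁ = -1, r₂ = 4 (distinct).
General solution: s(n) = A·(-1)^n + B·(4)^n.
From s(0) = 6: A + B = 6.
From s(1) = 5: -A + 4B = 5.
Solving: A = \frac{19}{5}, B = \frac{11}{5}.
So s(n) = \frac{19 \left(-1\right)^{n}}{5} + \frac{11 \cdot 4^{n}}{5}.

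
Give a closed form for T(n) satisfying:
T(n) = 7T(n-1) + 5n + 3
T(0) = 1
First-order linear with linear forcing.
Homogeneous solution: T_h(n) = A·(7)^n.
Try particular T_p(n) = pn + q. Substituting:
  pn + q = 7(p(n-1) + q) + 5n + 3.
Matching the n-coefficient: p = 7p + 5 ⇒ p = - \frac{5}{6}.
Matching constants: q = -7p + 7q + 3 ⇒ q = - \frac{53}{36}.
General: T(n) = A·(7)^n - \frac{5 n}{6} - \frac{53}{36}.
Apply T(0) = 1: A - \frac{53}{36} = 1 ⇒ A = \frac{89}{36}.
So T(n) = \frac{89 \cdot 7^{n}}{36} - \frac{5 n}{6} - \frac{53}{36}.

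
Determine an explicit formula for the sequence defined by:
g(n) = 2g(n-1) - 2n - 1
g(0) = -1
First-order linear with linear forcing.
Homogeneous solution: g_h(n) = A·(2)^n.
Try particular g_p(n) = pn + q. Substituting:
  pn + q = 2(p(n-1) + q) - 2n - 1.
Matching the n-coefficient: p = 2p - 2 ⇒ p = 2.
Matching constants: q = -2p + 2q - 1 ⇒ q = 5.
General: g(n) = A·(2)^n + 2 n + 5.
Apply g(0) = -1: A + 5 = -1 ⇒ A = -6.
So g(n) = - 6 \cdot 2^{n} + 2 n + 5.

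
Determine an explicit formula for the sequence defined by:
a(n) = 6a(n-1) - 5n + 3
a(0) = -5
First-order linear with linear forcing.
Homogeneous solution: a_h(n) = A·(6)^n.
Try particular a_p(n) = pn + q. Substituting:
  pn + q = 6(p(n-1) + q) - 5n + 3.
Matching the n-coefficient: p = 6p - 5 ⇒ p = 1.
Matching constants: q = -6p + 6q + 3 ⇒ q = \frac{3}{5}.
General: a(n) = A·(6)^n + n + \frac{3}{5}.
Apply a(0) = -5: A + \frac{3}{5} = -5 ⇒ A = - \frac{28}{5}.
So a(n) = - \frac{28 \cdot 6^{n}}{5} + n + \frac{3}{5}.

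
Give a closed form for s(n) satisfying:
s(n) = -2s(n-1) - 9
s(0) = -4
First-order linear non-homogeneous.
Homogeneous solution: s_h(n) = A·(-2)^n.
Try constant particular solution s_p = K: K = -2K - 9 ⇒ K = -3.
General: s(n) = A·(-2)^n - 3.
Apply s(0) = -4: A - 3 = -4 ⇒ A = -1.
So s(n) = - \left(-2\right)^{n} - 3.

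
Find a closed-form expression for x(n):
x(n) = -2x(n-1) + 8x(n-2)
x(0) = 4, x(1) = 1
Characteristic equation: x² + 2x - 8 = 0, which factors as (x - (-4))(x - (2)) = 0.
Roots r₁ = -4, r₂ = 2 (distinct).
General solution: x(n) = A·(-4)^n + B·(2)^n.
From x(0) = 4: A + B = 4.
From x(1) = 1: -4A + 2B = 1.
Solving: A = \frac{7}{6}, B = \frac{17}{6}.
So x(n) = \frac{7 \left(-4\right)^{n}}{6} + \frac{17 \cdot 2^{n}}{6}.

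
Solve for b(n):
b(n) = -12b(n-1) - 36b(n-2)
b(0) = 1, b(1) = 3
Characteristic equation: x² + 12x + 36 = 0, which is (x - (-6))².
Repeated root r = -6.
General solution: b(n) = (A + Bn)·(-6)^n.
From b(0) = 1: A = 1.
From b(1) = 3: (A + B)·(-6) = 3 ⇒ B = - \frac{3}{2}.
So b(n) = \left(1 - \frac{3 n}{2}\right) \cdot (-6)^n.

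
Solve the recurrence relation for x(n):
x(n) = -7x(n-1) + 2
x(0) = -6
First-order linear non-homogeneous.
Homogeneous solution: x_h(n) = A·(-7)^n.
Try constant particular solution x_p = K: K = -7K + 2 ⇒ K = \frac{1}{4}.
General: x(n) = A·(-7)^n + \frac{1}{4}.
Apply x(0) = -6: A + \frac{1}{4} = -6 ⇒ A = - \frac{25}{4}.
So x(n) = \frac{1}{4} - \frac{25 \left(-7\right)^{n}}{4}.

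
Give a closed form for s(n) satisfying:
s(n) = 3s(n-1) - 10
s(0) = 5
First-order linear non-homogeneous.
Homogeneous solution: s_h(n) = A·(3)^n.
Try constant particular solution s_p = K: K = 3K - 10 ⇒ K = 5.
General: s(n) = A·(3)^n + 5.
Apply s(0) = 5: A + 5 = 5 ⇒ A = 0.
So s(n) = 5.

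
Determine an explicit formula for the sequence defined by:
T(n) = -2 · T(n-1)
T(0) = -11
Pure geometric recurrence with ratio -2.
By induction T(n) = T(0) · (-2)^n = - 11 \left(-2\right)^{n}.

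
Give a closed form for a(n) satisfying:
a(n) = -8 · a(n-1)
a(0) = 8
Pure geometric recurrence with ratio -8.
By induction a(n) = a(0) · (-8)^n = 8 \left(-8\right)^{n}.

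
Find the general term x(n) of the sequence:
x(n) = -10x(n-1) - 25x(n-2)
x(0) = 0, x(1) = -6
Characteristic equation: x² + 10x + 25 = 0, which is (x - (-5))².
Repeated root r = -5.
General solution: x(n) = (A + Bn)·(-5)^n.
From x(0) = 0: A = 0.
From x(1) = -6: (A + B)·(-5) = -6 ⇒ B = \frac{6}{5}.
So x(n) = \left(\frac{6 n}{5}\right) \cdot (-5)^n.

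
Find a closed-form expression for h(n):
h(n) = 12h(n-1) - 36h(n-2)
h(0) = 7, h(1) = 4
Characteristic equation: x² - 12x + 36 = 0, which is (x - (6))².
Repeated root r = 6.
General solution: h(n) = (A + Bn)·(6)^n.
From h(0) = 7: A = 7.
From h(1) = 4: (A + B)·(6) = 4 ⇒ B = - \frac{19}{3}.
So h(n) = \left(7 - \frac{19 n}{3}\right) \cdot (6)^n.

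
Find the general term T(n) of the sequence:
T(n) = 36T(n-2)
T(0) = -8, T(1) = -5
Characteristic equation: x² - 36 = 0, which factors as (x - (-6))(x - (6)) = 0.
Roots r₁ = -6, r₂ = 6 (distinct).
General solution: T(n) = A·(-6)^n + B·(6)^n.
From T(0) = -8: A + B = -8.
From T(1) = -5: -6A + 6B = -5.
Solving: A = - \frac{43}{12}, B = - \frac{53}{12}.
So T(n) = - \frac{43 \left(-6\right)^{n}}{12} - \frac{53 \cdot 6^{n}}{12}.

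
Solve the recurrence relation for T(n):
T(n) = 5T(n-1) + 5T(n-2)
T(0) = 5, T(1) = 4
Characteristic equation: x² - 5x - 5 = 0.
Discriminant Δ = (5)² + 4·(5) = 45.
Roots r₁,₂ = (5 ± √45)/2, so r₁ = \frac{5}{2} + \frac{3 \sqrt{5}}{2}, r₂ = \frac{5}{2} - \frac{3 \sqrt{5}}{2}.
General solution: T(n) = A·r₁^n + B·r₂^n.
From the initial conditions, A + B = 5 and r₁A + r₂B = 4.
Since r₁ - r₂ = √45: A = (4 - (5)r₂)/√45 = \frac{5}{2} - \frac{17 \sqrt{5}}{30}, and B = 5 - A = \frac{17 \sqrt{5}}{30} + \frac{5}{2}.
So T(n) = \left(\frac{5}{2} - \frac{17 \sqrt{5}}{30}\right)\left(\frac{5}{2} + \frac{3 \sqrt{5}}{2}\right)^n + \left(\frac{17 \sqrt{5}}{30} + \frac{5}{2}\right)\left(\frac{5}{2} - \frac{3 \sqrt{5}}{2}\right)^n.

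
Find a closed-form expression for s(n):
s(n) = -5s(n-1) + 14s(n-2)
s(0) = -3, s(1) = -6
Characteristic equation: x² + 5x - 14 = 0, which factors as (x - (-7))(x - (2)) = 0.
Roots r₁ = -7, r₂ = 2 (distinct).
General solution: s(n) = A·(-7)^n + B·(2)^n.
From s(0) = -3: A + B = -3.
From s(1) = -6: -7A + 2B = -6.
Solving: A = 0, B = -3.
So s(n) = - 3 \cdot 2^{n}.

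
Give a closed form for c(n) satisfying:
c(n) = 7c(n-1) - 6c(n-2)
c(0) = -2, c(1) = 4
Characteristic equation: x² - 7x + 6 = 0, which factors as (x - (1))(x - (6)) = 0.
Roots r₁ = 1, r₂ = 6 (distinct).
General solution: c(n) = A·(1)^n + B·(6)^n.
From c(0) = -2: A + B = -2.
From c(1) = 4: A + 6B = 4.
Solving: A = - \frac{16}{5}, B = \frac{6}{5}.
So c(n) = \frac{6 \cdot 6^{n}}{5} - \frac{16}{5}.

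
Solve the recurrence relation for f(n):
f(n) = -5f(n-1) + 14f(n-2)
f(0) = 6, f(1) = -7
Characteristic equation: x² + 5x - 14 = 0, which factors as (x - (2))(x - (-7)) = 0.
Roots r₁ = 2, r₂ = -7 (distinct).
General solution: f(n) = A·(2)^n + B·(-7)^n.
From f(0) = 6: A + B = 6.
From f(1) = -7: 2A - 7B = -7.
Solving: A = \frac{35}{9}, B = \frac{19}{9}.
So f(n) = \frac{19 \left(-7\right)^{n}}{9} + \frac{35 \cdot 2^{n}}{9}.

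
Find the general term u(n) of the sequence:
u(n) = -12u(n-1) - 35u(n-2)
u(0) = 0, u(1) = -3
Characteristic equation: x² + 12x + 35 = 0, which factors as (x - (-5))(x - (-7)) = 0.
Roots r₁ = -5, r₂ = -7 (distinct).
General solution: u(n) = A·(-5)^n + B·(-7)^n.
From u(0) = 0: A + B = 0.
From u(1) = -3: -5A - 7B = -3.
Solving: A = - \frac{3}{2}, B = \frac{3}{2}.
So u(n) = - \frac{3 \left(-5\right)^{n}}{2} + \frac{3 \left(-7\right)^{n}}{2}.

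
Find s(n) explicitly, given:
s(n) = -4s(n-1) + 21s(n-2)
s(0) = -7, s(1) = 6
Characteristic equation: x² + 4x - 21 = 0, which factors as (x - (3))(x - (-7)) = 0.
Roots r₁ = 3, r₂ = -7 (distinct).
General solution: s(n) = A·(3)^n + B·(-7)^n.
From s(0) = -7: A + B = -7.
From s(1) = 6: 3A - 7B = 6.
Solving: A = - \frac{43}{10}, B = - \frac{27}{10}.
So s(n) = - \frac{27 \left(-7\right)^{n}}{10} - \frac{43 \cdot 3^{n}}{10}.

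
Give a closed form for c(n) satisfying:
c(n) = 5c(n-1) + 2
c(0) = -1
First-order linear non-homogeneous.
Homogeneous solution: c_h(n) = A·(5)^n.
Try constant particular solution c_p = K: K = 5K + 2 ⇒ K = - \frac{1}{2}.
General: c(n) = A·(5)^n - \frac{1}{2}.
Apply c(0) = -1: A - \frac{1}{2} = -1 ⇒ A = - \frac{1}{2}.
So c(n) = - \frac{5^{n}}{2} - \frac{1}{2}.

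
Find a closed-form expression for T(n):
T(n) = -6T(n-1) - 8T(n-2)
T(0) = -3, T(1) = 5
Characteristic equation: x² + 6x + 8 = 0, which factors as (x - (-2))(x - (-4)) = 0.
Roots r₁ = -2, r₂ = -4 (distinct).
General solution: T(n) = A·(-2)^n + B·(-4)^n.
From T(0) = -3: A + B = -3.
From T(1) = 5: -2A - 4B = 5.
Solving: A = - \frac{7}{2}, B = \frac{1}{2}.
So T(n) = - \frac{7 \left(-2\right)^{n}}{2} + \frac{\left(-4\right)^{n}}{2}.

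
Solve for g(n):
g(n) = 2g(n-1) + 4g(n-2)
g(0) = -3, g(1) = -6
Characteristic equation: x² - 2x - 4 = 0.
Discriminant Δ = (2)² + 4·(4) = 20.
Roots r₁,₂ = (2 ± √20)/2, so r₁ = 1 + \sqrt{5}, r₂ = 1 - \sqrt{5}.
General solution: g(n) = A·r₁^n + B·r₂^n.
From the initial conditions, A + B = -3 and r₁A + r₂B = -6.
Since r₁ - r₂ = √20: A = (-6 - (-3)r₂)/√20 = - \frac{3}{2} - \frac{3 \sqrt{5}}{10}, and B = -3 - A = - \frac{3}{2} + \frac{3 \sqrt{5}}{10}.
So g(n) = \left(- \frac{3}{2} - \frac{3 \sqrt{5}}{10}\right)\left(1 + \sqrt{5}\right)^n + \left(- \frac{3}{2} + \frac{3 \sqrt{5}}{10}\right)\left(1 - \sqrt{5}\right)^n.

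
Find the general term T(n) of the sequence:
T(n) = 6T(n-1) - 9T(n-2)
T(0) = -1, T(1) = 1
Characteristic equation: x² - 6x + 9 = 0, which is (x - (3))².
Repeated root r = 3.
General solution: T(n) = (A + Bn)·(3)^n.
From T(0) = -1: A = -1.
From T(1) = 1: (A + B)·(3) = 1 ⇒ B = \frac{4}{3}.
So T(n) = \left(\frac{4 n}{3} - 1\right) \cdot (3)^n.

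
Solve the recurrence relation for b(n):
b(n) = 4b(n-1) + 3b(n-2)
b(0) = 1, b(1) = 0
Characteristic equation: x² - 4x - 3 = 0.
Discriminant Δ = (4)² + 4·(3) = 28.
Roots r₁,₂ = (4 ± √28)/2, so r₁ = 2 + \sqrt{7}, r₂ = 2 - \sqrt{7}.
General solution: b(n) = A·r₁^n + B·r₂^n.
From the initial conditions, A + B = 1 and r₁A + r₂B = 0.
Since r₁ - r₂ = √28: A = (0 - (1)r₂)/√28 = \frac{1}{2} - \frac{\sqrt{7}}{7}, and B = 1 - A = \frac{\sqrt{7}}{7} + \frac{1}{2}.
So b(n) = \left(\frac{1}{2} - \frac{\sqrt{7}}{7}\right)\left(2 + \sqrt{7}\right)^n + \left(\frac{\sqrt{7}}{7} + \frac{1}{2}\right)\left(2 - \sqrt{7}\right)^n.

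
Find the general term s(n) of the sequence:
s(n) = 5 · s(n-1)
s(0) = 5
Pure geometric recurrence with ratio 5.
By induction s(n) = s(0) · (5)^n = 5 \cdot 5^{n}.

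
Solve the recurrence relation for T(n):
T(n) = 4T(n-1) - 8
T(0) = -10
First-order linear non-homogeneous.
Homogeneous solution: T_h(n) = A·(4)^n.
Try constant particular solution T_p = K: K = 4K - 8 ⇒ K = \frac{8}{3}.
General: T(n) = A·(4)^n + \frac{8}{3}.
Apply T(0) = -10: A + \frac{8}{3} = -10 ⇒ A = - \frac{38}{3}.
So T(n) = \frac{8}{3} - \frac{38 \cdot 4^{n}}{3}.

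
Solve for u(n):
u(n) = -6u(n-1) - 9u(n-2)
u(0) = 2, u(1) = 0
Characteristic equation: x² + 6x + 9 = 0, which is (x - (-3))².
Repeated root r = -3.
General solution: u(n) = (A + Bn)·(-3)^n.
From u(0) = 2: A = 2.
From u(1) = 0: (A + B)·(-3) = 0 ⇒ B = -2.
So u(n) = \left(2 - 2 n\right) \cdot (-3)^n.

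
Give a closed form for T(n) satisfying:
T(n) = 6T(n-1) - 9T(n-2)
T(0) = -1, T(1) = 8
Characteristic equation: x² - 6x + 9 = 0, which is (x - (3))².
Repeated root r = 3.
General solution: T(n) = (A + Bn)·(3)^n.
From T(0) = -1: A = -1.
From T(1) = 8: (A + B)·(3) = 8 ⇒ B = \frac{11}{3}.
So T(n) = \left(\frac{11 n}{3} - 1\right) \cdot (3)^n.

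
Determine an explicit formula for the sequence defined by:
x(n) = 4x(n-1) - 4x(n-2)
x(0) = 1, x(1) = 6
Characteristic equation: x² - 4x + 4 = 0, which is (x - (2))².
Repeated root r = 2.
General solution: x(n) = (A + Bn)·(2)^n.
From x(0) = 1: A = 1.
From x(1) = 6: (A + B)·(2) = 6 ⇒ B = 2.
So x(n) = \left(2 n + 1\right) \cdot (2)^n.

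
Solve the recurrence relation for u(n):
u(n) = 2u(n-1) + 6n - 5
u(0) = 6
First-order linear with linear forcing.
Homogeneous solution: u_h(n) = A·(2)^n.
Try particular u_p(n) = pn + q. Substituting:
  pn + q = 2(p(n-1) + q) + 6n - 5.
Matching the n-coefficient: p = 2p + 6 ⇒ p = -6.
Matching constants: q = -2p + 2q - 5 ⇒ q = -7.
General: u(n) = A·(2)^n - 6 n - 7.
Apply u(0) = 6: A - 7 = 6 ⇒ A = 13.
So u(n) = 13 \cdot 2^{n} - 6 n - 7.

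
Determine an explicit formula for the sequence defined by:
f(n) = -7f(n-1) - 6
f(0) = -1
First-order linear non-homogeneous.
Homogeneous solution: f_h(n) = A·(-7)^n.
Try constant particular solution f_p = K: K = -7K - 6 ⇒ K = - \frac{3}{4}.
General: f(n) = A·(-7)^n - \frac{3}{4}.
Apply f(0) = -1: A - \frac{3}{4} = -1 ⇒ A = - \frac{1}{4}.
So f(n) = - \frac{\left(-7\right)^{n}}{4} - \frac{3}{4}.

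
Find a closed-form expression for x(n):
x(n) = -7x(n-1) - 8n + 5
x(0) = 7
First-order linear with linear forcing.
Homogeneous solution: x_h(n) = A·(-7)^n.
Try particular x_p(n) = pn + q. Substituting:
  pn + q = -7(p(n-1) + q) - 8n + 5.
Matching the n-coefficient: p = -7p - 8 ⇒ p = -1.
Matching constants: q = 7p - 7q + 5 ⇒ q = - \frac{1}{4}.
General: x(n) = A·(-7)^n - n - \frac{1}{4}.
Apply x(0) = 7: A - \frac{1}{4} = 7 ⇒ A = \frac{29}{4}.
So x(n) = \frac{29 \left(-7\right)^{n}}{4} - n - \frac{1}{4}.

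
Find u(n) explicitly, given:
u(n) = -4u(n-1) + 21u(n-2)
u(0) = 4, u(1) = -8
Characteristic equation: x² + 4x - 21 = 0, which factors as (x - (3))(x - (-7)) = 0.
Roots r₁ = 3, r₂ = -7 (distinct).
General solution: u(n) = A·(3)^n + B·(-7)^n.
From u(0) = 4: A + B = 4.
From u(1) = -8: 3A - 7B = -8.
Solving: A = 2, B = 2.
So u(n) = 2 \left(-7\right)^{n} + 2 \cdot 3^{n}.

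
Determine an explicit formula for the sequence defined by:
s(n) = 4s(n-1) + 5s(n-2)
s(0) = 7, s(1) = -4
Characteristic equation: x² - 4x - 5 = 0, which factors as (x - (5))(x - (-1)) = 0.
Roots r₁ = 5, r₂ = -1 (distinct).
General solution: s(n) = A·(5)^n + B·(-1)^n.
From s(0) = 7: A + B = 7.
From s(1) = -4: 5A - B = -4.
Solving: A = \frac{1}{2}, B = \frac{13}{2}.
So s(n) = \frac{13 \left(-1\right)^{n}}{2} + \frac{5^{n}}{2}.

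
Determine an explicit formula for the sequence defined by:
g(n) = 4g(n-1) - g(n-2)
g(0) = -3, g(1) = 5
Characteristic equation: x² - 4x + 1 = 0.
Discriminant Δ = (4)² + 4·(-1) = 12.
Roots r₁,₂ = (4 ± √12)/2, so r₁ = \sqrt{3} + 2, r₂ = 2 - \sqrt{3}.
General solution: g(n) = A·r₁^n + B·r₂^n.
From the initial conditions, A + B = -3 and r₁A + r₂B = 5.
Since r₁ - r₂ = √12: A = (5 - (-3)r₂)/√12 = - \frac{3}{2} + \frac{11 \sqrt{3}}{6}, and B = -3 - A = - \frac{11 \sqrt{3}}{6} - \frac{3}{2}.
So g(n) = \left(- \frac{3}{2} + \frac{11 \sqrt{3}}{6}\right)\left(\sqrt{3} + 2\right)^n + \left(- \frac{11 \sqrt{3}}{6} - \frac{3}{2}\right)\left(2 - \sqrt{3}\right)^n.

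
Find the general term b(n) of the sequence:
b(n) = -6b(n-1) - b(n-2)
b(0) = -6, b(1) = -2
Characteristic equation: x² + 6x + 1 = 0.
Discriminant Δ = (-6)² + 4·(-1) = 32.
Roots r₁,₂ = (-6 ± √32)/2, so r₁ = -3 + 2 \sqrt{2}, r₂ = -3 - 2 \sqrt{2}.
General solution: b(n) = A·r₁^n + B·r₂^n.
From the initial conditions, A + B = -6 and r₁A + r₂B = -2.
Since r₁ - r₂ = √32: A = (-2 - (-6)r₂)/√32 = - \frac{5 \sqrt{2}}{2} - 3, and B = -6 - A = -3 + \frac{5 \sqrt{2}}{2}.
So b(n) = \left(- \frac{5 \sqrt{2}}{2} - 3\right)\left(-3 + 2 \sqrt{2}\right)^n + \left(-3 + \frac{5 \sqrt{2}}{2}\right)\left(-3 - 2 \sqrt{2}\right)^n.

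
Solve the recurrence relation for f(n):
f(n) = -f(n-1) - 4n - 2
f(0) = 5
First-order linear with linear forcing.
Homogeneous solution: f_h(n) = A·(-1)^n.
Try particular f_p(n) = pn + q. Substituting:
  pn + q = -(p(n-1) + q) - 4n - 2.
Matching the n-coefficient: p = -p - 4 ⇒ p = -2.
Matching constants: q = p - q - 2 ⇒ q = -2.
General: f(n) = A·(-1)^n - 2 n - 2.
Apply f(0) = 5: A - 2 = 5 ⇒ A = 7.
So f(n) = 7 \left(-1\right)^{n} - 2 n - 2.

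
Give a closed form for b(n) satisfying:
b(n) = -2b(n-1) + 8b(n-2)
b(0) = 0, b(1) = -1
Characteristic equation: x² + 2x - 8 = 0, which factors as (x - (2))(x - (-4)) = 0.
Roots r₁ = 2, r₂ = -4 (distinct).
General solution: b(n) = A·(2)^n + B·(-4)^n.
From b(0) = 0: A + B = 0.
From b(1) = -1: 2A - 4B = -1.
Solving: A = - \frac{1}{6}, B = \frac{1}{6}.
So b(n) = \frac{\left(-4\right)^{n}}{6} - \frac{2^{n}}{6}.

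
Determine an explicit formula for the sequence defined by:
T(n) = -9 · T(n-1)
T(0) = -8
Pure geometric recurrence with ratio -9.
By induction T(n) = T(0) · (-9)^n = - 8 \left(-9\right)^{n}.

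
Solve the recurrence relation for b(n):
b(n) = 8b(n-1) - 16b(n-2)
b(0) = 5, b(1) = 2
Characteristic equation: x² - 8x + 16 = 0, which is (x - (4))².
Repeated root r = 4.
General solution: b(n) = (A + Bn)·(4)^n.
From b(0) = 5: A = 5.
From b(1) = 2: (A + B)·(4) = 2 ⇒ B = - \frac{9}{2}.
So b(n) = \left(5 - \frac{9 n}{2}\right) \cdot (4)^n.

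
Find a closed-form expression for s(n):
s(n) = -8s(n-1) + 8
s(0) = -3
First-order linear non-homogeneous.
Homogeneous solution: s_h(n) = A·(-8)^n.
Try constant particular solution s_p = K: K = -8K + 8 ⇒ K = \frac{8}{9}.
General: s(n) = A·(-8)^n + \frac{8}{9}.
Apply s(0) = -3: A + \frac{8}{9} = -3 ⇒ A = - \frac{35}{9}.
So s(n) = \frac{8}{9} - \frac{35 \left(-8\right)^{n}}{9}.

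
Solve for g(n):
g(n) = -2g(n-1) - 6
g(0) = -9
First-order linear non-homogeneous.
Homogeneous solution: g_h(n) = A·(-2)^n.
Try constant particular solution g_p = K: K = -2K - 6 ⇒ K = -2.
General: g(n) = A·(-2)^n - 2.
Apply g(0) = -9: A - 2 = -9 ⇒ A = -7.
So g(n) = - 7 \left(-2\right)^{n} - 2.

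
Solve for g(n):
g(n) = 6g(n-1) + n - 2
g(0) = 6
First-order linear with linear forcing.
Homogeneous solution: g_h(n) = A·(6)^n.
Try particular g_p(n) = pn + q. Substituting:
  pn + q = 6(p(n-1) + q) + n - 2.
Matching the n-coefficient: p = 6p + 1 ⇒ p = - \frac{1}{5}.
Matching constants: q = -6p + 6q - 2 ⇒ q = \frac{4}{25}.
General: g(n) = A·(6)^n - \frac{n}{5} + \frac{4}{25}.
Apply g(0) = 6: A + \frac{4}{25} = 6 ⇒ A = \frac{146}{25}.
So g(n) = \frac{146 \cdot 6^{n}}{25} - \frac{n}{5} + \frac{4}{25}.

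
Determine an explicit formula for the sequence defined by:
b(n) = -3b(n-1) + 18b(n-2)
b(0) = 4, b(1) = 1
Characteristic equation: x² + 3x - 18 = 0, which factors as (x - (3))(x - (-6)) = 0.
Roots r₁ = 3, r₂ = -6 (distinct).
General solution: b(n) = A·(3)^n + B·(-6)^n.
From b(0) = 4: A + B = 4.
From b(1) = 1: 3A - 6B = 1.
Solving: A = \frac{25}{9}, B = \frac{11}{9}.
So b(n) = \frac{11 \left(-6\right)^{n}}{9} + \frac{25 \cdot 3^{n}}{9}.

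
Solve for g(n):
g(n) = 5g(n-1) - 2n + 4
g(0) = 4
First-order linear with linear forcing.
Homogeneous solution: g_h(n) = A·(5)^n.
Try particular g_p(n) = pn + q. Substituting:
  pn + q = 5(p(n-1) + q) - 2n + 4.
Matching the n-coefficient: p = 5p - 2 ⇒ p = \frac{1}{2}.
Matching constants: q = -5p + 5q + 4 ⇒ q = - \frac{3}{8}.
General: g(n) = A·(5)^n + \frac{n}{2} - \frac{3}{8}.
Apply g(0) = 4: A - \frac{3}{8} = 4 ⇒ A = \frac{35}{8}.
So g(n) = \frac{35 \cdot 5^{n}}{8} + \frac{n}{2} - \frac{3}{8}.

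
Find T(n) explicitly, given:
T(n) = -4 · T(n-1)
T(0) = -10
Pure geometric recurrence with ratio -4.
By induction T(n) = T(0) · (-4)^n = - 10 \left(-4\right)^{n}.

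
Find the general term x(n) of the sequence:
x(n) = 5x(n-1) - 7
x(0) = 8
First-order linear non-homogeneous.
Homogeneous solution: x_h(n) = A·(5)^n.
Try constant particular solution x_p = K: K = 5K - 7 ⇒ K = \frac{7}{4}.
General: x(n) = A·(5)^n + \frac{7}{4}.
Apply x(0) = 8: A + \frac{7}{4} = 8 ⇒ A = \frac{25}{4}.
So x(n) = \frac{25 \cdot 5^{n}}{4} + \frac{7}{4}.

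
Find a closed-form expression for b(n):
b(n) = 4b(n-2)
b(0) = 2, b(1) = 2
Characteristic equation: x² - 4 = 0, which factors as (x - (-2))(x - (2)) = 0.
Roots r₁ = -2, r₂ = 2 (distinct).
General solution: b(n) = A·(-2)^n + B·(2)^n.
From b(0) = 2: A + B = 2.
From b(1) = 2: -2A + 2B = 2.
Solving: A = \frac{1}{2}, B = \frac{3}{2}.
So b(n) = \frac{\left(-2\right)^{n}}{2} + \frac{3 \cdot 2^{n}}{2}.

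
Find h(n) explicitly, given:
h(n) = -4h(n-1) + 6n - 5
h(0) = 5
First-order linear with linear forcing.
Homogeneous solution: h_h(n) = A·(-4)^n.
Try particular h_p(n) = pn + q. Substituting:
  pn + q = -4(p(n-1) + q) + 6n - 5.
Matching the n-coefficient: p = -4p + 6 ⇒ p = \frac{6}{5}.
Matching constants: q = 4p - 4q - 5 ⇒ q = - \frac{1}{25}.
General: h(n) = A·(-4)^n + \frac{6 n}{5} - \frac{1}{25}.
Apply h(0) = 5: A - \frac{1}{25} = 5 ⇒ A = \frac{126}{25}.
So h(n) = \frac{126 \left(-4\right)^{n}}{25} + \frac{6 n}{5} - \frac{1}{25}.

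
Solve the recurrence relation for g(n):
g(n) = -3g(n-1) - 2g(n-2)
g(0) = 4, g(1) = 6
Characteristic equation: x² + 3x + 2 = 0, which factors as (x - (-2))(x - (-1)) = 0.
Roots r₁ = -2, r₂ = -1 (distinct).
General solution: g(n) = A·(-2)^n + B·(-1)^n.
From g(0) = 4: A + B = 4.
From g(1) = 6: -2A - B = 6.
Solving: A = -10, B = 14.
So g(n) = 14 \left(-1\right)^{n} - 10 \left(-2\right)^{n}.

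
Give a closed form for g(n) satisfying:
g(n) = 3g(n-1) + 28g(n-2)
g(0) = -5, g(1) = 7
Characteristic equation: x² - 3x - 28 = 0, which factors as (x - (-4))(x - (7)) = 0.
Roots r₁ = -4, r₂ = 7 (distinct).
General solution: g(n) = A·(-4)^n + B·(7)^n.
From g(0) = -5: A + B = -5.
From g(1) = 7: -4A + 7B = 7.
Solving: A = - \frac{42}{11}, B = - \frac{13}{11}.
So g(n) = - \frac{42 \left(-4\right)^{n}}{11} - \frac{13 \cdot 7^{n}}{11}.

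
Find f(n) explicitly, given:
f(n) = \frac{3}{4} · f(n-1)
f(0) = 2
Pure geometric recurrence with ratio \frac{3}{4}.
By induction f(n) = f(0) · (\frac{3}{4})^n = 2 \left(\frac{3}{4}\right)^{n}.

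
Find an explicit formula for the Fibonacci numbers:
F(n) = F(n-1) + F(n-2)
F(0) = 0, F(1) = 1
This is the Fibonacci sequence.
Characteristic equation: x² - x - 1 = 0; roots r₁ = \frac{1}{2} + \frac{\sqrt{5}}{2}, r₂ = \frac{1}{2} - \frac{\sqrt{5}}{2}.
General: F(n) = A·r₁^n + B·r₂^n. Solving with F(0)=0, F(1)=1 gives A = \frac{\sqrt{5}}{5}, B = - \frac{\sqrt{5}}{5}.
So F(n) = \frac{2^{- n} \sqrt{5} \left(- \left(1 - \sqrt{5}\right)^{n} + \left(1 + \sqrt{5}\right)^{n}\right)}{5}.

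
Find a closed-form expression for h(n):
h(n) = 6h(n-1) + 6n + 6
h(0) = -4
First-order linear with linear forcing.
Homogeneous solution: h_h(n) = A·(6)^n.
Try particular h_p(n) = pn + q. Substituting:
  pn + q = 6(p(n-1) + q) + 6n + 6.
Matching the n-coefficient: p = 6p + 6 ⇒ p = - \frac{6}{5}.
Matching constants: q = -6p + 6q + 6 ⇒ q = - \frac{66}{25}.
General: h(n) = A·(6)^n - \frac{6 n}{5} - \frac{66}{25}.
Apply h(0) = -4: A - \frac{66}{25} = -4 ⇒ A = - \frac{34}{25}.
So h(n) = - \frac{34 \cdot 6^{n}}{25} - \frac{6 n}{5} - \frac{66}{25}.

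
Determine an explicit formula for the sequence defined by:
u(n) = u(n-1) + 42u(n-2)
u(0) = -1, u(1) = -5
Characteristic equation: x² - x - 42 = 0, which factors as (x - (-6))(x - (7)) = 0.
Roots r₁ = -6, r₂ = 7 (distinct).
General solution: u(n) = A·(-6)^n + B·(7)^n.
From u(0) = -1: A + B = -1.
From u(1) = -5: -6A + 7B = -5.
Solving: A = - \frac{2}{13}, B = - \frac{11}{13}.
So u(n) = - \frac{2 \left(-6\right)^{n}}{13} - \frac{11 \cdot 7^{n}}{13}.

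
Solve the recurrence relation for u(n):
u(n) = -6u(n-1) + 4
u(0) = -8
First-order linear non-homogeneous.
Homogeneous solution: u_h(n) = A·(-6)^n.
Try constant particular solution u_p = K: K = -6K + 4 ⇒ K = \frac{4}{7}.
General: u(n) = A·(-6)^n + \frac{4}{7}.
Apply u(0) = -8: A + \frac{4}{7} = -8 ⇒ A = - \frac{60}{7}.
So u(n) = \frac{4}{7} - \frac{60 \left(-6\right)^{n}}{7}.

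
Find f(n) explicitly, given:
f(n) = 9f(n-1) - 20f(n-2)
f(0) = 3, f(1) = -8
Characteristic equation: x² - 9x + 20 = 0, which factors as (x - (4))(x - (5)) = 0.
Roots r₁ = 4, r₂ = 5 (distinct).
General solution: f(n) = A·(4)^n + B·(5)^n.
From f(0) = 3: A + B = 3.
From f(1) = -8: 4A + 5B = -8.
Solving: A = 23, B = -20.
So f(n) = 23 \cdot 4^{n} - 20 \cdot 5^{n}.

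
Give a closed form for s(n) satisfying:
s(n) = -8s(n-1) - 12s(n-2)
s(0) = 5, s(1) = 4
Characteristic equation: x² + 8x + 12 = 0, which factors as (x - (-2))(x - (-6)) = 0.
Roots r₁ = -2, r₂ = -6 (distinct).
General solution: s(n) = A·(-2)^n + B·(-6)^n.
From s(0) = 5: A + B = 5.
From s(1) = 4: -2A - 6B = 4.
Solving: A = \frac{17}{2}, B = - \frac{7}{2}.
So s(n) = \frac{17 \left(-2\right)^{n}}{2} - \frac{7 \left(-6\right)^{n}}{2}.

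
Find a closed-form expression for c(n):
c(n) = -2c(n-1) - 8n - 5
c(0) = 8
First-order linear with linear forcing.
Homogeneous solution: c_h(n) = A·(-2)^n.
Try particular c_p(n) = pn + q. Substituting:
  pn + q = -2(p(n-1) + q) - 8n - 5.
Matching the n-coefficient: p = -2p - 8 ⇒ p = - \frac{8}{3}.
Matching constants: q = 2p - 2q - 5 ⇒ q = - \frac{31}{9}.
General: c(n) = A·(-2)^n - \frac{8 n}{3} - \frac{31}{9}.
Apply c(0) = 8: A - \frac{31}{9} = 8 ⇒ A = \frac{103}{9}.
So c(n) = \frac{103 \left(-2\right)^{n}}{9} - \frac{8 n}{3} - \frac{31}{9}.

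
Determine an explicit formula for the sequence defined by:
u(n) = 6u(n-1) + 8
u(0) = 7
First-order linear non-homogeneous.
Homogeneous solution: u_h(n) = A·(6)^n.
Try constant particular solution u_p = K: K = 6K + 8 ⇒ K = - \frac{8}{5}.
General: u(n) = A·(6)^n - \frac{8}{5}.
Apply u(0) = 7: A - \frac{8}{5} = 7 ⇒ A = \frac{43}{5}.
So u(n) = \frac{43 \cdot 6^{n}}{5} - \frac{8}{5}.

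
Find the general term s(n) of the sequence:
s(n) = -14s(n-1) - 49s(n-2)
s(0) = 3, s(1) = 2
Characteristic equation: x² + 14x + 49 = 0, which is (x - (-7))².
Repeated root r = -7.
General solution: s(n) = (A + Bn)·(-7)^n.
From s(0) = 3: A = 3.
From s(1) = 2: (A + B)·(-7) = 2 ⇒ B = - \frac{23}{7}.
So s(n) = \left(3 - \frac{23 n}{7}\right) \cdot (-7)^n.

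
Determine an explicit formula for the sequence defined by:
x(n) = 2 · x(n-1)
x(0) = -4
Pure geometric recurrence with ratio 2.
By induction x(n) = x(0) · (2)^n = - 4 \cdot 2^{n}.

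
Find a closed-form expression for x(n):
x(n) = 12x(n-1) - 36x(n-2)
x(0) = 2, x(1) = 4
Characteristic equation: x² - 12x + 36 = 0, which is (x - (6))².
Repeated root r = 6.
General solution: x(n) = (A + Bn)·(6)^n.
From x(0) = 2: A = 2.
From x(1) = 4: (A + B)·(6) = 4 ⇒ B = - \frac{4}{3}.
So x(n) = \left(2 - \frac{4 n}{3}\right) \cdot (6)^n.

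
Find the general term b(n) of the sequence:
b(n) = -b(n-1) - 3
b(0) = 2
First-order linear non-homogeneous.
Homogeneous solution: b_h(n) = A·(-1)^n.
Try constant particular solution b_p = K: K = -K - 3 ⇒ K = - \frac{3}{2}.
General: b(n) = A·(-1)^n - \frac{3}{2}.
Apply b(0) = 2: A - \frac{3}{2} = 2 ⇒ A = \frac{7}{2}.
So b(n) = \frac{7 \left(-1\right)^{n}}{2} - \frac{3}{2}.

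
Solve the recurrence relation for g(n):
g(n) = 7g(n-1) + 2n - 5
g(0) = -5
First-order linear with linear forcing.
Homogeneous solution: g_h(n) = A·(7)^n.
Try particular g_p(n) = pn + q. Substituting:
  pn + q = 7(p(n-1) + q) + 2n - 5.
Matching the n-coefficient: p = 7p + 2 ⇒ p = - \frac{1}{3}.
Matching constants: q = -7p + 7q - 5 ⇒ q = \frac{4}{9}.
General: g(n) = A·(7)^n - \frac{n}{3} + \frac{4}{9}.
Apply g(0) = -5: A + \frac{4}{9} = -5 ⇒ A = - \frac{49}{9}.
So g(n) = - \frac{49 \cdot 7^{n}}{9} - \frac{n}{3} + \frac{4}{9}.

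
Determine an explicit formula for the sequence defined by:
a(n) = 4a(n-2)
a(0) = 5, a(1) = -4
Characteristic equation: x² - 4 = 0, which factors as (x - (2))(x - (-2)) = 0.
Roots r₁ = 2, r₂ = -2 (distinct).
General solution: a(n) = A·(2)^n + B·(-2)^n.
From a(0) = 5: A + B = 5.
From a(1) = -4: 2A - 2B = -4.
Solving: A = \frac{3}{2}, B = \frac{7}{2}.
So a(n) = \frac{7 \left(-2\right)^{n}}{2} + \frac{3 \cdot 2^{n}}{2}.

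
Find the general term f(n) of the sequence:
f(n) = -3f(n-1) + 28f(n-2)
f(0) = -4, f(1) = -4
Characteristic equation: x² + 3x - 28 = 0, which factors as (x - (4))(x - (-7)) = 0.
Roots r₁ = 4, r₂ = -7 (distinct).
General solution: f(n) = A·(4)^n + B·(-7)^n.
From f(0) = -4: A + B = -4.
From f(1) = -4: 4A - 7B = -4.
Solving: A = - \frac{32}{11}, B = - \frac{12}{11}.
So f(n) = - \frac{12 \left(-7\right)^{n}}{11} - \frac{32 \cdot 4^{n}}{11}.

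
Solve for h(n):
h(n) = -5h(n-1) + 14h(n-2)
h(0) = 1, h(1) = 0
Characteristic equation: x² + 5x - 14 = 0, which factors as (x - (2))(x - (-7)) = 0.
Roots r₁ = 2, r₂ = -7 (distinct).
General solution: h(n) = A·(2)^n + B·(-7)^n.
From h(0) = 1: A + B = 1.
From h(1) = 0: 2A - 7B = 0.
Solving: A = \frac{7}{9}, B = \frac{2}{9}.
So h(n) = \frac{2 \left(-7\right)^{n}}{9} + \frac{7 \cdot 2^{n}}{9}.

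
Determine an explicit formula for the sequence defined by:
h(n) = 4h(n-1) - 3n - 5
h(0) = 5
First-order linear with linear forcing.
Homogeneous solution: h_h(n) = A·(4)^n.
Try particular h_p(n) = pn + q. Substituting:
  pn + q = 4(p(n-1) + q) - 3n - 5.
Matching the n-coefficient: p = 4p - 3 ⇒ p = 1.
Matching constants: q = -4p + 4q - 5 ⇒ q = 3.
General: h(n) = A·(4)^n + n + 3.
Apply h(0) = 5: A + 3 = 5 ⇒ A = 2.
So h(n) = 2 \cdot 4^{n} + n + 3.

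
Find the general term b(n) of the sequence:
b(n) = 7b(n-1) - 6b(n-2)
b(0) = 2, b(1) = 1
Characteristic equation: x² - 7x + 6 = 0, which factors as (x - (6))(x - (1)) = 0.
Roots r₁ = 6, r₂ = 1 (distinct).
General solution: b(n) = A·(6)^n + B·(1)^n.
From b(0) = 2: A + B = 2.
From b(1) = 1: 6A + B = 1.
Solving: A = - \frac{1}{5}, B = \frac{11}{5}.
So b(n) = \frac{11}{5} - \frac{6^{n}}{5}.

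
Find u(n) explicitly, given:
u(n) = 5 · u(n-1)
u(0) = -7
Pure geometric recurrence with ratio 5.
By induction u(n) = u(0) · (5)^n = - 7 \cdot 5^{n}.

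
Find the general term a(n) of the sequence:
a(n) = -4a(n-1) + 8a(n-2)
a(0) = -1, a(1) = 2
Characteristic equation: x² + 4x - 8 = 0.
Discriminant Δ = (-4)² + 4·(8) = 48.
Roots r₁,₂ = (-4 ± √48)/2, so r₁ = -2 + 2 \sqrt{3}, r₂ = - 2 \sqrt{3} - 2.
General solution: a(n) = A·r₁^n + B·r₂^n.
From the initial conditions, A + B = -1 and r₁A + r₂B = 2.
Since r₁ - r₂ = √48: A = (2 - (-1)r₂)/√48 = - \frac{1}{2}, and B = -1 - A = - \frac{1}{2}.
So a(n) = \left(- \frac{1}{2}\right)\left(-2 + 2 \sqrt{3}\right)^n + \left(- \frac{1}{2}\right)\left(- 2 \sqrt{3} - 2\right)^n.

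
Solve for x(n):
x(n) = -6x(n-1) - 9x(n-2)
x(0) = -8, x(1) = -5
Characteristic equation: x² + 6x + 9 = 0, which is (x - (-3))².
Repeated root r = -3.
General solution: x(n) = (A + Bn)·(-3)^n.
From x(0) = -8: A = -8.
From x(1) = -5: (A + B)·(-3) = -5 ⇒ B = \frac{29}{3}.
So x(n) = \left(\frac{29 n}{3} - 8\right) \cdot (-3)^n.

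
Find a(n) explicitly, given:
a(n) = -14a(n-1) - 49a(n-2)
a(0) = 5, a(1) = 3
Characteristic equation: x² + 14x + 49 = 0, which is (x - (-7))².
Repeated root r = -7.
General solution: a(n) = (A + Bn)·(-7)^n.
From a(0) = 5: A = 5.
From a(1) = 3: (A + B)·(-7) = 3 ⇒ B = - \frac{38}{7}.
So a(n) = \left(5 - \frac{38 n}{7}\right) \cdot (-7)^n.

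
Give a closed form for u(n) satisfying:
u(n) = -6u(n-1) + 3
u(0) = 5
First-order linear non-homogeneous.
Homogeneous solution: u_h(n) = A·(-6)^n.
Try constant particular solution u_p = K: K = -6K + 3 ⇒ K = \frac{3}{7}.
General: u(n) = A·(-6)^n + \frac{3}{7}.
Apply u(0) = 5: A + \frac{3}{7} = 5 ⇒ A = \frac{32}{7}.
So u(n) = \frac{32 \left(-6\right)^{n}}{7} + \frac{3}{7}.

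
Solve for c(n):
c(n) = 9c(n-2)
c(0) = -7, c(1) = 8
Characteristic equation: x² - 9 = 0, which factors as (x - (-3))(x - (3)) = 0.
Roots r₁ = -3, r₂ = 3 (distinct).
General solution: c(n) = A·(-3)^n + B·(3)^n.
From c(0) = -7: A + B = -7.
From c(1) = 8: -3A + 3B = 8.
Solving: A = - \frac{29}{6}, B = - \frac{13}{6}.
So c(n) = - \frac{29 \left(-3\right)^{n}}{6} - \frac{13 \cdot 3^{n}}{6}.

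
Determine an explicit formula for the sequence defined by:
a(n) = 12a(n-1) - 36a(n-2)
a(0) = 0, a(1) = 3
Characteristic equation: x² - 12x + 36 = 0, which is (x - (6))².
Repeated root r = 6.
General solution: a(n) = (A + Bn)·(6)^n.
From a(0) = 0: A = 0.
From a(1) = 3: (A + B)·(6) = 3 ⇒ B = \frac{1}{2}.
So a(n) = \left(\frac{n}{2}\right) \cdot (6)^n.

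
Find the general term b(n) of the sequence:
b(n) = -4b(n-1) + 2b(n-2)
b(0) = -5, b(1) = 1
Characteristic equation: x² + 4x - 2 = 0.
Discriminant Δ = (-4)² + 4·(2) = 24.
Roots r₁,₂ = (-4 ± √24)/2, so r₁ = -2 + \sqrt{6}, r₂ = - \sqrt{6} - 2.
General solution: b(n) = A·r₁^n + B·r₂^n.
From the initial conditions, A + B = -5 and r₁A + r₂B = 1.
Since r₁ - r₂ = √24: A = (1 - (-5)r₂)/√24 = - \frac{5}{2} - \frac{3 \sqrt{6}}{4}, and B = -5 - A = - \frac{5}{2} + \frac{3 \sqrt{6}}{4}.
So b(n) = \left(- \frac{5}{2} - \frac{3 \sqrt{6}}{4}\right)\left(-2 + \sqrt{6}\right)^n + \left(- \frac{5}{2} + \frac{3 \sqrt{6}}{4}\right)\left(- \sqrt{6} - 2\right)^n.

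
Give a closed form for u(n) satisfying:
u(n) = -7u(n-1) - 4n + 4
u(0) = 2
First-order linear with linear forcing.
Homogeneous solution: u_h(n) = A·(-7)^n.
Try particular u_p(n) = pn + q. Substituting:
  pn + q = -7(p(n-1) + q) - 4n + 4.
Matching the n-coefficient: p = -7p - 4 ⇒ p = - \frac{1}{2}.
Matching constants: q = 7p - 7q + 4 ⇒ q = \frac{1}{16}.
General: u(n) = A·(-7)^n - \frac{n}{2} + \frac{1}{16}.
Apply u(0) = 2: A + \frac{1}{16} = 2 ⇒ A = \frac{31}{16}.
So u(n) = \frac{31 \left(-7\right)^{n}}{16} - \frac{n}{2} + \frac{1}{16}.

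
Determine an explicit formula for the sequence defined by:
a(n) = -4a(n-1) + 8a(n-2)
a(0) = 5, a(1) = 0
Characteristic equation: x² + 4x - 8 = 0.
Discriminant Δ = (-4)² + 4·(8) = 48.
Roots r₁,₂ = (-4 ± √48)/2, so r₁ = -2 + 2 \sqrt{3}, r₂ = - 2 \sqrt{3} - 2.
General solution: a(n) = A·r₁^n + B·r₂^n.
From the initial conditions, A + B = 5 and r₁A + r₂B = 0.
Since r₁ - r₂ = √48: A = (0 - (5)r₂)/√48 = \frac{5 \sqrt{3}}{6} + \frac{5}{2}, and B = 5 - A = \frac{5}{2} - \frac{5 \sqrt{3}}{6}.
So a(n) = \left(\frac{5 \sqrt{3}}{6} + \frac{5}{2}\right)\left(-2 + 2 \sqrt{3}\right)^n + \left(\frac{5}{2} - \frac{5 \sqrt{3}}{6}\right)\left(- 2 \sqrt{3} - 2\right)^n.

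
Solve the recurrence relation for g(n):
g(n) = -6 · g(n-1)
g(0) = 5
Pure geometric recurrence with ratio -6.
By induction g(n) = g(0) · (-6)^n = 5 \left(-6\right)^{n}.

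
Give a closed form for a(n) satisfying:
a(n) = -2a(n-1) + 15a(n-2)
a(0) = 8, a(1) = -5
Characteristic equation: x² + 2x - 15 = 0, which factors as (x - (-5))(x - (3)) = 0.
Roots r₁ = -5, r₂ = 3 (distinct).
General solution: a(n) = A·(-5)^n + B·(3)^n.
From a(0) = 8: A + B = 8.
From a(1) = -5: -5A + 3B = -5.
Solving: A = \frac{29}{8}, B = \frac{35}{8}.
So a(n) = \frac{29 \left(-5\right)^{n}}{8} + \frac{35 \cdot 3^{n}}{8}.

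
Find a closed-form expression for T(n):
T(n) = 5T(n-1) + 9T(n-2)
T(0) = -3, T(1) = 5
Characteristic equation: x² - 5x - 9 = 0.
Discriminant Δ = (5)² + 4·(9) = 61.
Roots r₁,₂ = (5 ± √61)/2, so r₁ = \frac{5}{2} + \frac{\sqrt{61}}{2}, r₂ = \frac{5}{2} - \frac{\sqrt{61}}{2}.
General solution: T(n) = A·r₁^n + B·r₂^n.
From the initial conditions, A + B = -3 and r₁A + r₂B = 5.
Since r₁ - r₂ = √61: A = (5 - (-3)r₂)/√61 = - \frac{3}{2} + \frac{25 \sqrt{61}}{122}, and B = -3 - A = - \frac{25 \sqrt{61}}{122} - \frac{3}{2}.
So T(n) = \left(- \frac{3}{2} + \frac{25 \sqrt{61}}{122}\right)\left(\frac{5}{2} + \frac{\sqrt{61}}{2}\right)^n + \left(- \frac{25 \sqrt{61}}{122} - \frac{3}{2}\right)\left(\frac{5}{2} - \frac{\sqrt{61}}{2}\right)^n.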